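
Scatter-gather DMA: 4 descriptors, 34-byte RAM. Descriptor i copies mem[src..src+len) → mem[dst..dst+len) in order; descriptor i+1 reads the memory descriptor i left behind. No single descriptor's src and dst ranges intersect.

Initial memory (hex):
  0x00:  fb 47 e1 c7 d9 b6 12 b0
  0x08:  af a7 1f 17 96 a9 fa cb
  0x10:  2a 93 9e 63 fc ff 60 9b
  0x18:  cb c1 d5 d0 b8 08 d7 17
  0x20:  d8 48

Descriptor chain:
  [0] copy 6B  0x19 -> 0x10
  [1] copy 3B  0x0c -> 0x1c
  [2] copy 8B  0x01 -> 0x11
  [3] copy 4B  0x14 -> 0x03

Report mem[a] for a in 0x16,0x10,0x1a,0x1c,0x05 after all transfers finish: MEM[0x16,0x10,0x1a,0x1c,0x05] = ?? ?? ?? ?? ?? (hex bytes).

#0 dst[0x10+6] := {0xc1,0xd5,0xd0,0xb8,0x08,0xd7}
#1 dst[0x1c+3] := {0x96,0xa9,0xfa}
#2 dst[0x11+8] := {0x47,0xe1,0xc7,0xd9,0xb6,0x12,0xb0,0xaf}
#3 dst[0x03+4] := {0xd9,0xb6,0x12,0xb0}
query mem[0x16]=0x12, mem[0x10]=0xc1, mem[0x1a]=0xd5, mem[0x1c]=0x96, mem[0x05]=0x12

MEM[0x16,0x10,0x1a,0x1c,0x05] = 12 c1 d5 96 12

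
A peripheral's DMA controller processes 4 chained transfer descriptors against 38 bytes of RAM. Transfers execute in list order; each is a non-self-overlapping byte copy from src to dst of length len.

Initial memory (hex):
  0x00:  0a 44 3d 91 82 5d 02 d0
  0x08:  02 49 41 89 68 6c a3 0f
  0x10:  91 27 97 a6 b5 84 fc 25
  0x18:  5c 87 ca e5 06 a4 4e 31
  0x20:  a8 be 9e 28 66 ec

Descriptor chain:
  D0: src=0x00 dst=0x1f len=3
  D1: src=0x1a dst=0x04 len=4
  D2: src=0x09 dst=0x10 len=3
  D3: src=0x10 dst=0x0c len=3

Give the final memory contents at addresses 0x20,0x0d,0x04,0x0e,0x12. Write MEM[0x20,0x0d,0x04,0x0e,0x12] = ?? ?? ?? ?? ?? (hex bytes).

MEM[0x20,0x0d,0x04,0x0e,0x12] = 44 41 ca 89 89

D0: mem[0x1f..0x21] <- [0a 44 3d]
D1: mem[0x04..0x07] <- [ca e5 06 a4]
D2: mem[0x10..0x12] <- [49 41 89]
D3: mem[0x0c..0x0e] <- [49 41 89]
query mem[0x20]=0x44, mem[0x0d]=0x41, mem[0x04]=0xca, mem[0x0e]=0x89, mem[0x12]=0x89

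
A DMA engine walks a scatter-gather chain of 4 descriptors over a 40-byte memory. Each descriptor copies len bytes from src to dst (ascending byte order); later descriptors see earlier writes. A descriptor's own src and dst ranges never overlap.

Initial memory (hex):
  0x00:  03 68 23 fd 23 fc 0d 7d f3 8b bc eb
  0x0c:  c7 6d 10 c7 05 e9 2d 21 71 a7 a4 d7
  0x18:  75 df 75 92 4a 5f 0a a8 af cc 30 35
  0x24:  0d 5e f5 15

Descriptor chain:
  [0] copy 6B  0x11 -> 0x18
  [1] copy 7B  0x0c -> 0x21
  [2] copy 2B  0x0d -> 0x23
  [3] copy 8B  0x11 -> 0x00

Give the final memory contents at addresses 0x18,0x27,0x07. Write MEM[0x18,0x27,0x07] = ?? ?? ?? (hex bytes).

MEM[0x18,0x27,0x07] = e9 2d e9

D0: mem[0x18..0x1d] <- [e9 2d 21 71 a7 a4]
D1: mem[0x21..0x27] <- [c7 6d 10 c7 05 e9 2d]
D2: mem[0x23..0x24] <- [6d 10]
D3: mem[0x00..0x07] <- [e9 2d 21 71 a7 a4 d7 e9]
query mem[0x18]=0xe9, mem[0x27]=0x2d, mem[0x07]=0xe9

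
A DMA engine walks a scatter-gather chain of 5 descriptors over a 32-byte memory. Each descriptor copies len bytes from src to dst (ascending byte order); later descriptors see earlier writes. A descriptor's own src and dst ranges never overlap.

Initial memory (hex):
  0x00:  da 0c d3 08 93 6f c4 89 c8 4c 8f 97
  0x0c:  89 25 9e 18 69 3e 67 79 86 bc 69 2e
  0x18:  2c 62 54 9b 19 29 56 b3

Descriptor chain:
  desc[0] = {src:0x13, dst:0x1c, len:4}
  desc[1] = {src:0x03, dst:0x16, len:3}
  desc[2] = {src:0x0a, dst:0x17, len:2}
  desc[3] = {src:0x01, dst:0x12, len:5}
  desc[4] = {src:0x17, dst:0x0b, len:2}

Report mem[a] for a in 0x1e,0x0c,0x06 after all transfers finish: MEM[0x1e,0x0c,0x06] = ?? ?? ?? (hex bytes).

MEM[0x1e,0x0c,0x06] = bc 97 c4

  after D0: wrote 4B at 0x1c = 7986bc69
  after D1: wrote 3B at 0x16 = 08936f
  after D2: wrote 2B at 0x17 = 8f97
  after D3: wrote 5B at 0x12 = 0cd308936f
  after D4: wrote 2B at 0x0b = 8f97
query mem[0x1e]=0xbc, mem[0x0c]=0x97, mem[0x06]=0xc4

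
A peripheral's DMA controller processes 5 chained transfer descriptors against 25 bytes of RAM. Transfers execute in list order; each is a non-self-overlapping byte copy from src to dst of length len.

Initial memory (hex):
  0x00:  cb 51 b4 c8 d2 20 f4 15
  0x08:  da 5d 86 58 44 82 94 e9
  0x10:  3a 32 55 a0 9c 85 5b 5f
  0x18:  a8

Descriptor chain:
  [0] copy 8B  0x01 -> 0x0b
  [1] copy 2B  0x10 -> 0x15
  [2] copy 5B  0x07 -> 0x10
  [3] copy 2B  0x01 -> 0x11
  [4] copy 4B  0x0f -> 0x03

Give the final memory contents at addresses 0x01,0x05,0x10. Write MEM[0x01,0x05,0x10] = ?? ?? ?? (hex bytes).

D0: mem[0x0b..0x12] <- [51 b4 c8 d2 20 f4 15 da]
D1: mem[0x15..0x16] <- [f4 15]
D2: mem[0x10..0x14] <- [15 da 5d 86 51]
D3: mem[0x11..0x12] <- [51 b4]
D4: mem[0x03..0x06] <- [20 15 51 b4]
query mem[0x01]=0x51, mem[0x05]=0x51, mem[0x10]=0x15

MEM[0x01,0x05,0x10] = 51 51 15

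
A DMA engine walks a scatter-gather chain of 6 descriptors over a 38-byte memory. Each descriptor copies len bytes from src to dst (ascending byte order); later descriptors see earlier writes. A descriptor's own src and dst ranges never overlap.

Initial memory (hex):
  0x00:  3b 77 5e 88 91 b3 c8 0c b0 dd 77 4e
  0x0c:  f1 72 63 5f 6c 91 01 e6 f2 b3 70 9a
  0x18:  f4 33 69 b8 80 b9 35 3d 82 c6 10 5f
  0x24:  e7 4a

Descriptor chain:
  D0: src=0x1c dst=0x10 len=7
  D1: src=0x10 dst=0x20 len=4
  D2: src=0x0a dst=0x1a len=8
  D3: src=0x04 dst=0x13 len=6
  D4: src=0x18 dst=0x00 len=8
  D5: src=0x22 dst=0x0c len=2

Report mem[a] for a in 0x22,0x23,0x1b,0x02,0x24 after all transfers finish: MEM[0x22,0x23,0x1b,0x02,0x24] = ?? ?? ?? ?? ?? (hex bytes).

[0] 0x1c->0x10 len=7 : 80 b9 35 3d 82 c6 10
[1] 0x10->0x20 len=4 : 80 b9 35 3d
[2] 0x0a->0x1a len=8 : 77 4e f1 72 63 5f 80 b9
[3] 0x04->0x13 len=6 : 91 b3 c8 0c b0 dd
[4] 0x18->0x00 len=8 : dd 33 77 4e f1 72 63 5f
[5] 0x22->0x0c len=2 : 35 3d
query mem[0x22]=0x35, mem[0x23]=0x3d, mem[0x1b]=0x4e, mem[0x02]=0x77, mem[0x24]=0xe7

MEM[0x22,0x23,0x1b,0x02,0x24] = 35 3d 4e 77 e7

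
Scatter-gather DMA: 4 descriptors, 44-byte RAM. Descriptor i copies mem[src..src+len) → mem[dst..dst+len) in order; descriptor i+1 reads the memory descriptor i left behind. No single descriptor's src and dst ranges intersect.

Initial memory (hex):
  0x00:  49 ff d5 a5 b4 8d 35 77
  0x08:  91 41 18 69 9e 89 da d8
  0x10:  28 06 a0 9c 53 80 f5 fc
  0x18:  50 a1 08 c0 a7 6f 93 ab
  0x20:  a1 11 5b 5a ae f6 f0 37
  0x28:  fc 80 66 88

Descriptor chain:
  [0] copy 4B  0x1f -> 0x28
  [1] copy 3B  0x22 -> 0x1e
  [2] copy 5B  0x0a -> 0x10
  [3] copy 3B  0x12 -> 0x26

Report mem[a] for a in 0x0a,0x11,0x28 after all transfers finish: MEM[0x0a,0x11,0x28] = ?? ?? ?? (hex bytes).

  after D0: wrote 4B at 0x28 = aba1115b
  after D1: wrote 3B at 0x1e = 5b5aae
  after D2: wrote 5B at 0x10 = 18699e89da
  after D3: wrote 3B at 0x26 = 9e89da
query mem[0x0a]=0x18, mem[0x11]=0x69, mem[0x28]=0xda

MEM[0x0a,0x11,0x28] = 18 69 da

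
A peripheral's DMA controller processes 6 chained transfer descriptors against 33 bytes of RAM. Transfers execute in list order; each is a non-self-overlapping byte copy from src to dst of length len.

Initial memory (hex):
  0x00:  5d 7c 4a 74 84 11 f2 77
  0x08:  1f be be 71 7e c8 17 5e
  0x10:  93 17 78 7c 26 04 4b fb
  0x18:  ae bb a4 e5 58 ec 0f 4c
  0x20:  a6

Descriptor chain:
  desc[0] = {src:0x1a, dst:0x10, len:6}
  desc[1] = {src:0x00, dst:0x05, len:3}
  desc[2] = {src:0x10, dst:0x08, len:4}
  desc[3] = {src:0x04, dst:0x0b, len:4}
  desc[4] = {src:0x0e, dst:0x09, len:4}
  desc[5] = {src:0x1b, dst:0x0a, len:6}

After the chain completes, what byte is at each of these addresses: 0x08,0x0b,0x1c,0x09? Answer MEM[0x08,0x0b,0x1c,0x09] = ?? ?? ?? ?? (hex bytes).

  after D0: wrote 6B at 0x10 = a4e558ec0f4c
  after D1: wrote 3B at 0x05 = 5d7c4a
  after D2: wrote 4B at 0x08 = a4e558ec
  after D3: wrote 4B at 0x0b = 845d7c4a
  after D4: wrote 4B at 0x09 = 4a5ea4e5
  after D5: wrote 6B at 0x0a = e558ec0f4ca6
query mem[0x08]=0xa4, mem[0x0b]=0x58, mem[0x1c]=0x58, mem[0x09]=0x4a

MEM[0x08,0x0b,0x1c,0x09] = a4 58 58 4a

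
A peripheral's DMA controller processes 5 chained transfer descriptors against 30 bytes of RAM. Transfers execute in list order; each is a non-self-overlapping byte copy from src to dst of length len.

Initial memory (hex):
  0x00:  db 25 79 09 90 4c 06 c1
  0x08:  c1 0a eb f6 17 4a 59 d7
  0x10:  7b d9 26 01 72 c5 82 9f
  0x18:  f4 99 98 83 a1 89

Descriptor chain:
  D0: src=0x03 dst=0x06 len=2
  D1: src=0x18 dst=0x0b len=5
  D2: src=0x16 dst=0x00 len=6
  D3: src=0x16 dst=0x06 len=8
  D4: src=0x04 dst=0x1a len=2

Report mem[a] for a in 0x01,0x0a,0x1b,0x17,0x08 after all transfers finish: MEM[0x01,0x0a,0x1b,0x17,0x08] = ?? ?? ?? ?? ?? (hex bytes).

MEM[0x01,0x0a,0x1b,0x17,0x08] = 9f 98 83 9f f4

  after D0: wrote 2B at 0x06 = 0990
  after D1: wrote 5B at 0x0b = f4999883a1
  after D2: wrote 6B at 0x00 = 829ff4999883
  after D3: wrote 8B at 0x06 = 829ff4999883a189
  after D4: wrote 2B at 0x1a = 9883
query mem[0x01]=0x9f, mem[0x0a]=0x98, mem[0x1b]=0x83, mem[0x17]=0x9f, mem[0x08]=0xf4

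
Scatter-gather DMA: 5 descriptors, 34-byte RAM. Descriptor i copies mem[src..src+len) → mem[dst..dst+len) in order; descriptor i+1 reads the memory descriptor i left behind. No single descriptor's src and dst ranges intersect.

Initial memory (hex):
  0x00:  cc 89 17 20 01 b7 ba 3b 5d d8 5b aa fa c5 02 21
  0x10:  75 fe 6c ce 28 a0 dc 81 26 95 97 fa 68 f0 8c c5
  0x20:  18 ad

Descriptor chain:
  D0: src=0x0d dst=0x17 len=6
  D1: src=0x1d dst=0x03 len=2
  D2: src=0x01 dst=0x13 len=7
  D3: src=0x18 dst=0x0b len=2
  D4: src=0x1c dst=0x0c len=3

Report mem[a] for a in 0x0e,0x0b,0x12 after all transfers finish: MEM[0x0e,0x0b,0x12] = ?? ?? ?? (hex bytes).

MEM[0x0e,0x0b,0x12] = 8c ba 6c

D0: mem[0x17..0x1c] <- [c5 02 21 75 fe 6c]
D1: mem[0x03..0x04] <- [f0 8c]
D2: mem[0x13..0x19] <- [89 17 f0 8c b7 ba 3b]
D3: mem[0x0b..0x0c] <- [ba 3b]
D4: mem[0x0c..0x0e] <- [6c f0 8c]
query mem[0x0e]=0x8c, mem[0x0b]=0xba, mem[0x12]=0x6c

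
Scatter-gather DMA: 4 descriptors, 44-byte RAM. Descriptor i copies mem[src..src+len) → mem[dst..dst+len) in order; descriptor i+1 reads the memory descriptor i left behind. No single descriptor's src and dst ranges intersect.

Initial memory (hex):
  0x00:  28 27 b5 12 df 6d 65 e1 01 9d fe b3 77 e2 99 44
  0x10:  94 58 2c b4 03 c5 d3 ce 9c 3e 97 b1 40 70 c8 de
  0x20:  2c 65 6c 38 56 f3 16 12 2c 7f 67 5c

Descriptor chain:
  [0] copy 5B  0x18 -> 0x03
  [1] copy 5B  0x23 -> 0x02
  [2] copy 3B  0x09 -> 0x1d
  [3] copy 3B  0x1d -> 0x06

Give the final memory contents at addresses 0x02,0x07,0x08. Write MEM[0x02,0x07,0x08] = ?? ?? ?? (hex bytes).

MEM[0x02,0x07,0x08] = 38 fe b3

#0 dst[0x03+5] := {0x9c,0x3e,0x97,0xb1,0x40}
#1 dst[0x02+5] := {0x38,0x56,0xf3,0x16,0x12}
#2 dst[0x1d+3] := {0x9d,0xfe,0xb3}
#3 dst[0x06+3] := {0x9d,0xfe,0xb3}
query mem[0x02]=0x38, mem[0x07]=0xfe, mem[0x08]=0xb3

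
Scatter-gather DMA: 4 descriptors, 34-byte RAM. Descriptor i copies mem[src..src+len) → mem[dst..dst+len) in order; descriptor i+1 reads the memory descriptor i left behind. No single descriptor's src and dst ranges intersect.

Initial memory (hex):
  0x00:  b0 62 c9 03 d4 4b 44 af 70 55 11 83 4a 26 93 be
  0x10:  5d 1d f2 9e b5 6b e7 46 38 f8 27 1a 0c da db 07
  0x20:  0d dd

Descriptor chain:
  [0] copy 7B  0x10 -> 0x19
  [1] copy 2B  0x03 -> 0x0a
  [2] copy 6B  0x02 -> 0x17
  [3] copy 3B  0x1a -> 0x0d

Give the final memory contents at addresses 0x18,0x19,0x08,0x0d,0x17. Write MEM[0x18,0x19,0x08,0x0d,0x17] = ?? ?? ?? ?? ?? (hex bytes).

[0] 0x10->0x19 len=7 : 5d 1d f2 9e b5 6b e7
[1] 0x03->0x0a len=2 : 03 d4
[2] 0x02->0x17 len=6 : c9 03 d4 4b 44 af
[3] 0x1a->0x0d len=3 : 4b 44 af
query mem[0x18]=0x03, mem[0x19]=0xd4, mem[0x08]=0x70, mem[0x0d]=0x4b, mem[0x17]=0xc9

MEM[0x18,0x19,0x08,0x0d,0x17] = 03 d4 70 4b c9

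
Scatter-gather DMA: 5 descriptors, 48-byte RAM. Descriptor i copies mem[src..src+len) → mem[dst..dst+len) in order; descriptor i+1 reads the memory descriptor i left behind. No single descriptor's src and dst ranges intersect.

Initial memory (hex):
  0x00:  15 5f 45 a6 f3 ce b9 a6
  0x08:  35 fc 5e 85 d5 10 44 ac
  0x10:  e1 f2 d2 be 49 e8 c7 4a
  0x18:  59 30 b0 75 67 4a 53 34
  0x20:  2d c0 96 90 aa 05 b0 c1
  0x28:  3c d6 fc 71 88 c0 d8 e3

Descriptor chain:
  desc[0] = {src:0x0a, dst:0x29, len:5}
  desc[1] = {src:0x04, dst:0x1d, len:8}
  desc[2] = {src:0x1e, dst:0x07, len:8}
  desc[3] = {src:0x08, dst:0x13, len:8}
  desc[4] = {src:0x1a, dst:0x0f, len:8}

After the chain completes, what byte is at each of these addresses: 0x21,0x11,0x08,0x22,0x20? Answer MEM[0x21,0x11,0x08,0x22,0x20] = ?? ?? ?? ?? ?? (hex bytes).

[0] 0x0a->0x29 len=5 : 5e 85 d5 10 44
[1] 0x04->0x1d len=8 : f3 ce b9 a6 35 fc 5e 85
[2] 0x1e->0x07 len=8 : ce b9 a6 35 fc 5e 85 05
[3] 0x08->0x13 len=8 : b9 a6 35 fc 5e 85 05 ac
[4] 0x1a->0x0f len=8 : ac 75 67 f3 ce b9 a6 35
query mem[0x21]=0x35, mem[0x11]=0x67, mem[0x08]=0xb9, mem[0x22]=0xfc, mem[0x20]=0xa6

MEM[0x21,0x11,0x08,0x22,0x20] = 35 67 b9 fc a6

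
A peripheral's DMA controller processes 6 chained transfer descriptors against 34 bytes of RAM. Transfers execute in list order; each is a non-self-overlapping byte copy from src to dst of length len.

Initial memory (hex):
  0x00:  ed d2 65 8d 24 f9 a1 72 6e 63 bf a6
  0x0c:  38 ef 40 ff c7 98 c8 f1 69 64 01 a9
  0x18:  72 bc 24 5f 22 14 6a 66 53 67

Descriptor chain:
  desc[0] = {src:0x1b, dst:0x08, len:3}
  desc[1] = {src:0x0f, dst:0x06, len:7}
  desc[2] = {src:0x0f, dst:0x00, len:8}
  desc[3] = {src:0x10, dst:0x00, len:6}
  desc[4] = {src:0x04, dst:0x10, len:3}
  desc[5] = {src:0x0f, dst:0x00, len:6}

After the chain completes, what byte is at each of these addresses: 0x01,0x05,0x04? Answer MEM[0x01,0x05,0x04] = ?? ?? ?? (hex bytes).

  after D0: wrote 3B at 0x08 = 5f2214
  after D1: wrote 7B at 0x06 = ffc798c8f16964
  after D2: wrote 8B at 0x00 = ffc798c8f1696401
  after D3: wrote 6B at 0x00 = c798c8f16964
  after D4: wrote 3B at 0x10 = 696464
  after D5: wrote 6B at 0x00 = ff696464f169
query mem[0x01]=0x69, mem[0x05]=0x69, mem[0x04]=0xf1

MEM[0x01,0x05,0x04] = 69 69 f1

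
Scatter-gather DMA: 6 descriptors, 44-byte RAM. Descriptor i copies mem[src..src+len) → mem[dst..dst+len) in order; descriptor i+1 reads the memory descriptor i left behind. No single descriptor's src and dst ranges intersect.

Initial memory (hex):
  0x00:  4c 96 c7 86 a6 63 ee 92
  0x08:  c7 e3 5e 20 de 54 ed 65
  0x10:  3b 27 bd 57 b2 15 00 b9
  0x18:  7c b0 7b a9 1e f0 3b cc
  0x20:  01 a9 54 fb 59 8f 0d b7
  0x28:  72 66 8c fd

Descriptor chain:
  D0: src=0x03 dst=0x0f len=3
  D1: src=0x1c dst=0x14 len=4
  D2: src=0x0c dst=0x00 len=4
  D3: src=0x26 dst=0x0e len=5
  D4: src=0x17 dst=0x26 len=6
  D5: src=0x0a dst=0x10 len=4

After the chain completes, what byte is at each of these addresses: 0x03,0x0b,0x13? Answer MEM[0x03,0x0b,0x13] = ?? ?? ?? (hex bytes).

D0: mem[0x0f..0x11] <- [86 a6 63]
D1: mem[0x14..0x17] <- [1e f0 3b cc]
D2: mem[0x00..0x03] <- [de 54 ed 86]
D3: mem[0x0e..0x12] <- [0d b7 72 66 8c]
D4: mem[0x26..0x2b] <- [cc 7c b0 7b a9 1e]
D5: mem[0x10..0x13] <- [5e 20 de 54]
query mem[0x03]=0x86, mem[0x0b]=0x20, mem[0x13]=0x54

MEM[0x03,0x0b,0x13] = 86 20 54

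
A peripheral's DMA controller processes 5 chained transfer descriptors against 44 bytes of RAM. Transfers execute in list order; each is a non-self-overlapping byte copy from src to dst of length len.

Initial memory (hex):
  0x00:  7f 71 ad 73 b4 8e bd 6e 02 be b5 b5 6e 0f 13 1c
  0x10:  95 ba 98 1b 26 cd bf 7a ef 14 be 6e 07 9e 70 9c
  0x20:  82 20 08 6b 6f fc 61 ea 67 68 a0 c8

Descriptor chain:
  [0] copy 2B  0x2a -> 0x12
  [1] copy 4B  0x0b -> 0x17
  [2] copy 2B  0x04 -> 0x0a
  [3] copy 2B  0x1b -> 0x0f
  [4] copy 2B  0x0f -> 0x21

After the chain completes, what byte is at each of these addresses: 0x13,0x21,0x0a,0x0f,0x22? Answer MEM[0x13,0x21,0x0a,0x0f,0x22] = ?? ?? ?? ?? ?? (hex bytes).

#0 dst[0x12+2] := {0xa0,0xc8}
#1 dst[0x17+4] := {0xb5,0x6e,0x0f,0x13}
#2 dst[0x0a+2] := {0xb4,0x8e}
#3 dst[0x0f+2] := {0x6e,0x07}
#4 dst[0x21+2] := {0x6e,0x07}
query mem[0x13]=0xc8, mem[0x21]=0x6e, mem[0x0a]=0xb4, mem[0x0f]=0x6e, mem[0x22]=0x07

MEM[0x13,0x21,0x0a,0x0f,0x22] = c8 6e b4 6e 07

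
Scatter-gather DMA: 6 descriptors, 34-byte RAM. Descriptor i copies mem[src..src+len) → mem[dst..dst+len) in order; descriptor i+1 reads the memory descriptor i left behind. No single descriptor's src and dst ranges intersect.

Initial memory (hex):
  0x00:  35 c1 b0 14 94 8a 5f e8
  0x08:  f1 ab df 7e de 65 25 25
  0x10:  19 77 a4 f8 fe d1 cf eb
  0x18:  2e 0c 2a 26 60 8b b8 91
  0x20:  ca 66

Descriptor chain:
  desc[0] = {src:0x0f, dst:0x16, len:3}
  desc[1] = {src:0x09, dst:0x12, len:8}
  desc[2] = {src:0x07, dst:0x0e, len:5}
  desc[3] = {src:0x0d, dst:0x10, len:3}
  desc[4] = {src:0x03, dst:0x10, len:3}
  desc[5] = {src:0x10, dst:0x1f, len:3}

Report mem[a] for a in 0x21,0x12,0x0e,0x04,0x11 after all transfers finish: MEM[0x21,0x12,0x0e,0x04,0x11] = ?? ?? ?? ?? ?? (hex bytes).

#0 dst[0x16+3] := {0x25,0x19,0x77}
#1 dst[0x12+8] := {0xab,0xdf,0x7e,0xde,0x65,0x25,0x25,0x19}
#2 dst[0x0e+5] := {0xe8,0xf1,0xab,0xdf,0x7e}
#3 dst[0x10+3] := {0x65,0xe8,0xf1}
#4 dst[0x10+3] := {0x14,0x94,0x8a}
#5 dst[0x1f+3] := {0x14,0x94,0x8a}
query mem[0x21]=0x8a, mem[0x12]=0x8a, mem[0x0e]=0xe8, mem[0x04]=0x94, mem[0x11]=0x94

MEM[0x21,0x12,0x0e,0x04,0x11] = 8a 8a e8 94 94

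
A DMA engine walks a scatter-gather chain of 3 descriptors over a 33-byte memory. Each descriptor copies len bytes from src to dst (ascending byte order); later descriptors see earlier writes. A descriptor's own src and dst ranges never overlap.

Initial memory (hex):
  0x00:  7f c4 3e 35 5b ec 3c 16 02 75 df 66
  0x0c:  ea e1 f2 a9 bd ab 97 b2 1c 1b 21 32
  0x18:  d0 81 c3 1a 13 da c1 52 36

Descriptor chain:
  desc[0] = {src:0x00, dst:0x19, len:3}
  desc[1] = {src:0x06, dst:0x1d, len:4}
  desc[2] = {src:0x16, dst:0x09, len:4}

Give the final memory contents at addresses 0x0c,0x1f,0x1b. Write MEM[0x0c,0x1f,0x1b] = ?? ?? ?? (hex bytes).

[0] 0x00->0x19 len=3 : 7f c4 3e
[1] 0x06->0x1d len=4 : 3c 16 02 75
[2] 0x16->0x09 len=4 : 21 32 d0 7f
query mem[0x0c]=0x7f, mem[0x1f]=0x02, mem[0x1b]=0x3e

MEM[0x0c,0x1f,0x1b] = 7f 02 3e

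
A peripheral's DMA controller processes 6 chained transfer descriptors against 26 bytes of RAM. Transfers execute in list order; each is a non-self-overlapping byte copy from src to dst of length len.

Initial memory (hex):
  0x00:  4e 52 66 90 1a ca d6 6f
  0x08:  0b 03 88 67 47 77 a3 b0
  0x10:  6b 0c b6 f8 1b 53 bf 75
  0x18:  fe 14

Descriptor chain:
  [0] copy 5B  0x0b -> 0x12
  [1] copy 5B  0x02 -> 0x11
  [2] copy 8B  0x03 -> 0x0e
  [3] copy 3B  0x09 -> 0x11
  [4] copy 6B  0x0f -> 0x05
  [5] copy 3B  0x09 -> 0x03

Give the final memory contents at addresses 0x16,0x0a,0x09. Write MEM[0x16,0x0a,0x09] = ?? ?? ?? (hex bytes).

D0: mem[0x12..0x16] <- [67 47 77 a3 b0]
D1: mem[0x11..0x15] <- [66 90 1a ca d6]
D2: mem[0x0e..0x15] <- [90 1a ca d6 6f 0b 03 88]
D3: mem[0x11..0x13] <- [03 88 67]
D4: mem[0x05..0x0a] <- [1a ca 03 88 67 03]
D5: mem[0x03..0x05] <- [67 03 67]
query mem[0x16]=0xb0, mem[0x0a]=0x03, mem[0x09]=0x67

MEM[0x16,0x0a,0x09] = b0 03 67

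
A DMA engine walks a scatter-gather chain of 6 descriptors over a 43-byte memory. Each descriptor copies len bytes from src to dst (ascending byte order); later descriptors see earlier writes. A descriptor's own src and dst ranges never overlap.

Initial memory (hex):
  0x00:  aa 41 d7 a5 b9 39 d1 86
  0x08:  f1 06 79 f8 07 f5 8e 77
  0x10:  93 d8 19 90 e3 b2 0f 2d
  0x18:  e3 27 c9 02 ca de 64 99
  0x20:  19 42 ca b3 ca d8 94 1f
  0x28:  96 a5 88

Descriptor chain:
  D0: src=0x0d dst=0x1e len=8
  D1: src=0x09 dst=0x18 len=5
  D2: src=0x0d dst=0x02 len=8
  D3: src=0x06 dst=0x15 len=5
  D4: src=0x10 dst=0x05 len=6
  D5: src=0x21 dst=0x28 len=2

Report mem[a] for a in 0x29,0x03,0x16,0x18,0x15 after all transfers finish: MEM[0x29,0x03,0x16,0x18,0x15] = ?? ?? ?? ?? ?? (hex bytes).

MEM[0x29,0x03,0x16,0x18,0x15] = d8 8e 19 e3 d8

#0 dst[0x1e+8] := {0xf5,0x8e,0x77,0x93,0xd8,0x19,0x90,0xe3}
#1 dst[0x18+5] := {0x06,0x79,0xf8,0x07,0xf5}
#2 dst[0x02+8] := {0xf5,0x8e,0x77,0x93,0xd8,0x19,0x90,0xe3}
#3 dst[0x15+5] := {0xd8,0x19,0x90,0xe3,0x79}
#4 dst[0x05+6] := {0x93,0xd8,0x19,0x90,0xe3,0xd8}
#5 dst[0x28+2] := {0x93,0xd8}
query mem[0x29]=0xd8, mem[0x03]=0x8e, mem[0x16]=0x19, mem[0x18]=0xe3, mem[0x15]=0xd8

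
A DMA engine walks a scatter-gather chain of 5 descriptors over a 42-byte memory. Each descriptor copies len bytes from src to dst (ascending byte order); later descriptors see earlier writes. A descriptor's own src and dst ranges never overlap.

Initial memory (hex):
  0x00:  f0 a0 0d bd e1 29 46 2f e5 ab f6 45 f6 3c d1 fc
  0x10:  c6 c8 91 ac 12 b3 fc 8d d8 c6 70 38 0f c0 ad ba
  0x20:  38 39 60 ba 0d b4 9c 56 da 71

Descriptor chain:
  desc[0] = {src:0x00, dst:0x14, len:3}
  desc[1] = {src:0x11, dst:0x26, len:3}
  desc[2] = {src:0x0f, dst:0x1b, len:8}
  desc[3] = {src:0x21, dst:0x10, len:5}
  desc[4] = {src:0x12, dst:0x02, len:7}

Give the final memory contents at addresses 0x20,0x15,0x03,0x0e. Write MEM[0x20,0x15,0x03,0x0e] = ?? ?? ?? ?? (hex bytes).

D0: mem[0x14..0x16] <- [f0 a0 0d]
D1: mem[0x26..0x28] <- [c8 91 ac]
D2: mem[0x1b..0x22] <- [fc c6 c8 91 ac f0 a0 0d]
D3: mem[0x10..0x14] <- [a0 0d ba 0d b4]
D4: mem[0x02..0x08] <- [ba 0d b4 a0 0d 8d d8]
query mem[0x20]=0xf0, mem[0x15]=0xa0, mem[0x03]=0x0d, mem[0x0e]=0xd1

MEM[0x20,0x15,0x03,0x0e] = f0 a0 0d d1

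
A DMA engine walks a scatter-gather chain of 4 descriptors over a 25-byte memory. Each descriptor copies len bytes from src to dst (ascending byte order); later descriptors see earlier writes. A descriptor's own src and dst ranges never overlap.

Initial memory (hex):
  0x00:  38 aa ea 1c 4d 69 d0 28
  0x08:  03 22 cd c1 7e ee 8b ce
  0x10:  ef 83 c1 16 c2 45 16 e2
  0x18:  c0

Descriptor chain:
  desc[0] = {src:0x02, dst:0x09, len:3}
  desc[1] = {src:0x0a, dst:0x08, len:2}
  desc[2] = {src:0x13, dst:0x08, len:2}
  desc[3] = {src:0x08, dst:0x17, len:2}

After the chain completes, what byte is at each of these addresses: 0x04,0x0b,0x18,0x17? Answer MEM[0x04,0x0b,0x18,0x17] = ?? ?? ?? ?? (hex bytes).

MEM[0x04,0x0b,0x18,0x17] = 4d 4d c2 16

#0 dst[0x09+3] := {0xea,0x1c,0x4d}
#1 dst[0x08+2] := {0x1c,0x4d}
#2 dst[0x08+2] := {0x16,0xc2}
#3 dst[0x17+2] := {0x16,0xc2}
query mem[0x04]=0x4d, mem[0x0b]=0x4d, mem[0x18]=0xc2, mem[0x17]=0x16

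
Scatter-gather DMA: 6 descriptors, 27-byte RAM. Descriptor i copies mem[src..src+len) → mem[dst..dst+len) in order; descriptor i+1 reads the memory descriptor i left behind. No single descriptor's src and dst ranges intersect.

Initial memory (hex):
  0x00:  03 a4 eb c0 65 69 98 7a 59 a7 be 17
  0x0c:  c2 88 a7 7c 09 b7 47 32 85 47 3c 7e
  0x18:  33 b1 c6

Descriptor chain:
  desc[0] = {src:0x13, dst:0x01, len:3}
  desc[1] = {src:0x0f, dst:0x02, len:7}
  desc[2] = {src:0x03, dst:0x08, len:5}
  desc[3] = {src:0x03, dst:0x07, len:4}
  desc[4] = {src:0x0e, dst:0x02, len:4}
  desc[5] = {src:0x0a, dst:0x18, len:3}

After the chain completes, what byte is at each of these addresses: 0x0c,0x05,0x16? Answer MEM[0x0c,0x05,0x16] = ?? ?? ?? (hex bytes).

MEM[0x0c,0x05,0x16] = 85 b7 3c

#0 dst[0x01+3] := {0x32,0x85,0x47}
#1 dst[0x02+7] := {0x7c,0x09,0xb7,0x47,0x32,0x85,0x47}
#2 dst[0x08+5] := {0x09,0xb7,0x47,0x32,0x85}
#3 dst[0x07+4] := {0x09,0xb7,0x47,0x32}
#4 dst[0x02+4] := {0xa7,0x7c,0x09,0xb7}
#5 dst[0x18+3] := {0x32,0x32,0x85}
query mem[0x0c]=0x85, mem[0x05]=0xb7, mem[0x16]=0x3c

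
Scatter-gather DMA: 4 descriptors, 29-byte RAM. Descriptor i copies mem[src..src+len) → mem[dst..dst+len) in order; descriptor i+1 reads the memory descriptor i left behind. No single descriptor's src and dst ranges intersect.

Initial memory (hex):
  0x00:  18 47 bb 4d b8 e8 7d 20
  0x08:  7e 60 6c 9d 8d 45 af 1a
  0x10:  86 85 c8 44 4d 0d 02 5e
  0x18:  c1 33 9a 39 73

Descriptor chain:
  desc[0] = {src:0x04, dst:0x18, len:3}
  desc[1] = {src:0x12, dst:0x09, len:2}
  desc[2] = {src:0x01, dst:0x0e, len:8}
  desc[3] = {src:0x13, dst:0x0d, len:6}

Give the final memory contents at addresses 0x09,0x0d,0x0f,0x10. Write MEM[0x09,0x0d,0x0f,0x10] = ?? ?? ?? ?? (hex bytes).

  after D0: wrote 3B at 0x18 = b8e87d
  after D1: wrote 2B at 0x09 = c844
  after D2: wrote 8B at 0x0e = 47bb4db8e87d207e
  after D3: wrote 6B at 0x0d = 7d207e025eb8
query mem[0x09]=0xc8, mem[0x0d]=0x7d, mem[0x0f]=0x7e, mem[0x10]=0x02

MEM[0x09,0x0d,0x0f,0x10] = c8 7d 7e 02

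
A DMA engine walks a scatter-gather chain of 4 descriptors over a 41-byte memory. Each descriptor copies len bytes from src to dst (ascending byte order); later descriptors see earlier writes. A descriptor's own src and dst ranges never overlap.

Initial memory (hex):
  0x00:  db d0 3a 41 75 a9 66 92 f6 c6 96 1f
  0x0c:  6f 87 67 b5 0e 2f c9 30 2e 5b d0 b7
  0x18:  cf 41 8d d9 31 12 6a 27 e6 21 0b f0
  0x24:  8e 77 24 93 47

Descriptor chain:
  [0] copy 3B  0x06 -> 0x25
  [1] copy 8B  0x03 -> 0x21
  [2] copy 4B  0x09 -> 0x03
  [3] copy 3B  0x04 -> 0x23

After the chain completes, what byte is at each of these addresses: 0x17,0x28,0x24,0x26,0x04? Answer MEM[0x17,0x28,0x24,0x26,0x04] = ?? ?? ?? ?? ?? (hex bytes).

#0 dst[0x25+3] := {0x66,0x92,0xf6}
#1 dst[0x21+8] := {0x41,0x75,0xa9,0x66,0x92,0xf6,0xc6,0x96}
#2 dst[0x03+4] := {0xc6,0x96,0x1f,0x6f}
#3 dst[0x23+3] := {0x96,0x1f,0x6f}
query mem[0x17]=0xb7, mem[0x28]=0x96, mem[0x24]=0x1f, mem[0x26]=0xf6, mem[0x04]=0x96

MEM[0x17,0x28,0x24,0x26,0x04] = b7 96 1f f6 96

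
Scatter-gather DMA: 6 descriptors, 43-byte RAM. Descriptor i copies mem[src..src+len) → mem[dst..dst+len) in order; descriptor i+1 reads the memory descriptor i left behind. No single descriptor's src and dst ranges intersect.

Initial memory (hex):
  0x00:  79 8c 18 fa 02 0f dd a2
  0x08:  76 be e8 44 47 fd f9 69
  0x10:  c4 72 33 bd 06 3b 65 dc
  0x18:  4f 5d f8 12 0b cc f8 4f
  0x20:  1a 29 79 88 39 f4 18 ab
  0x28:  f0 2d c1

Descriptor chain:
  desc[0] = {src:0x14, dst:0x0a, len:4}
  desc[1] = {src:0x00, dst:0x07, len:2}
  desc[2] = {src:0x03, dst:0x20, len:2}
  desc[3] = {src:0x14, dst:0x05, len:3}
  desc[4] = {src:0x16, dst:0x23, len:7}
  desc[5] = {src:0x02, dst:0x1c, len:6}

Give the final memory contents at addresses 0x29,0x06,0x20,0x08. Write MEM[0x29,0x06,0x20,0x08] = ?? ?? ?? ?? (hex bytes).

D0: mem[0x0a..0x0d] <- [06 3b 65 dc]
D1: mem[0x07..0x08] <- [79 8c]
D2: mem[0x20..0x21] <- [fa 02]
D3: mem[0x05..0x07] <- [06 3b 65]
D4: mem[0x23..0x29] <- [65 dc 4f 5d f8 12 0b]
D5: mem[0x1c..0x21] <- [18 fa 02 06 3b 65]
query mem[0x29]=0x0b, mem[0x06]=0x3b, mem[0x20]=0x3b, mem[0x08]=0x8c

MEM[0x29,0x06,0x20,0x08] = 0b 3b 3b 8c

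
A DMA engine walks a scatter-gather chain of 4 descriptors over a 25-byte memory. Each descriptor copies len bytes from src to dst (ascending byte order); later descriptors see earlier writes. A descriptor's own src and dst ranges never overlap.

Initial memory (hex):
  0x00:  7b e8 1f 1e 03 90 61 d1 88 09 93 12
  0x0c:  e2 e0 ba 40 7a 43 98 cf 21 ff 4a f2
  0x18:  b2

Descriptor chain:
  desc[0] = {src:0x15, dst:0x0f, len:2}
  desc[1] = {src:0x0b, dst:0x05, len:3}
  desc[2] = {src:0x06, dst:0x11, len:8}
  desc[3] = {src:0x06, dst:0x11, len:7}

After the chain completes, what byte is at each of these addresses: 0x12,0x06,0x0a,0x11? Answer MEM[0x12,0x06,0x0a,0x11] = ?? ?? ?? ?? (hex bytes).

#0 dst[0x0f+2] := {0xff,0x4a}
#1 dst[0x05+3] := {0x12,0xe2,0xe0}
#2 dst[0x11+8] := {0xe2,0xe0,0x88,0x09,0x93,0x12,0xe2,0xe0}
#3 dst[0x11+7] := {0xe2,0xe0,0x88,0x09,0x93,0x12,0xe2}
query mem[0x12]=0xe0, mem[0x06]=0xe2, mem[0x0a]=0x93, mem[0x11]=0xe2

MEM[0x12,0x06,0x0a,0x11] = e0 e2 93 e2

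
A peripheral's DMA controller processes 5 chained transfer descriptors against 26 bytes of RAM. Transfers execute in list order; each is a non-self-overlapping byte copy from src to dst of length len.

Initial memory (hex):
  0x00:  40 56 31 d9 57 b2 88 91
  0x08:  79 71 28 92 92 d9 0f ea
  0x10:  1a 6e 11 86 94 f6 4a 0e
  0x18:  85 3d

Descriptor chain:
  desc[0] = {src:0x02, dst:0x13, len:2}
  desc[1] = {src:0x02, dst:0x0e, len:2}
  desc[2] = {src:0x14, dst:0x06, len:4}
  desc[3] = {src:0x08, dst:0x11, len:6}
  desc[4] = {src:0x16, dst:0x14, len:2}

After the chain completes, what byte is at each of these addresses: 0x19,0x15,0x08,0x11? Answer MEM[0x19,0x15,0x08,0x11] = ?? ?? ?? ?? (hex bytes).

MEM[0x19,0x15,0x08,0x11] = 3d 0e 4a 4a

  after D0: wrote 2B at 0x13 = 31d9
  after D1: wrote 2B at 0x0e = 31d9
  after D2: wrote 4B at 0x06 = d9f64a0e
  after D3: wrote 6B at 0x11 = 4a0e289292d9
  after D4: wrote 2B at 0x14 = d90e
query mem[0x19]=0x3d, mem[0x15]=0x0e, mem[0x08]=0x4a, mem[0x11]=0x4a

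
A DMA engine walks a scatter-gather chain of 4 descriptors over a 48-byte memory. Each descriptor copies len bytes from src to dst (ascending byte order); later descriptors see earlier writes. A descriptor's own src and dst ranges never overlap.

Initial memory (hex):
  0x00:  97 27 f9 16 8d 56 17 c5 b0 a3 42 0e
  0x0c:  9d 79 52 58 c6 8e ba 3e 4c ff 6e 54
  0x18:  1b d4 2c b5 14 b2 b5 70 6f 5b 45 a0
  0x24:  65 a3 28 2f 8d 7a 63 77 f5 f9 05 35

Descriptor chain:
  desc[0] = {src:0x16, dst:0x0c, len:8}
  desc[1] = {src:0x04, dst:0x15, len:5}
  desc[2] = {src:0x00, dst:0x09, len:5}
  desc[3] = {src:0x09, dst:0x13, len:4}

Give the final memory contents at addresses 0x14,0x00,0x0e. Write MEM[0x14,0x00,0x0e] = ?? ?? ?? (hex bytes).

#0 dst[0x0c+8] := {0x6e,0x54,0x1b,0xd4,0x2c,0xb5,0x14,0xb2}
#1 dst[0x15+5] := {0x8d,0x56,0x17,0xc5,0xb0}
#2 dst[0x09+5] := {0x97,0x27,0xf9,0x16,0x8d}
#3 dst[0x13+4] := {0x97,0x27,0xf9,0x16}
query mem[0x14]=0x27, mem[0x00]=0x97, mem[0x0e]=0x1b

MEM[0x14,0x00,0x0e] = 27 97 1b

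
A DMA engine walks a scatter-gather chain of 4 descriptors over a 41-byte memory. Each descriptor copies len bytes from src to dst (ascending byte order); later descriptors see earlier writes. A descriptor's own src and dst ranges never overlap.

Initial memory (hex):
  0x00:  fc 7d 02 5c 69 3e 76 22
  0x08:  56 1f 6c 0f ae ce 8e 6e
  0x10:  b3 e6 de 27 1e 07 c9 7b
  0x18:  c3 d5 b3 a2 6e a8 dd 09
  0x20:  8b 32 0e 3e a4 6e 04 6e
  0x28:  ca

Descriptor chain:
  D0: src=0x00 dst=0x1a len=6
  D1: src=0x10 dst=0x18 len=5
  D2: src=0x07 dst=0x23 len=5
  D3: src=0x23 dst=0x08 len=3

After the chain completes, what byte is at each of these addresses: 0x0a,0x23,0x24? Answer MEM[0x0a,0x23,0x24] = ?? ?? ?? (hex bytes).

#0 dst[0x1a+6] := {0xfc,0x7d,0x02,0x5c,0x69,0x3e}
#1 dst[0x18+5] := {0xb3,0xe6,0xde,0x27,0x1e}
#2 dst[0x23+5] := {0x22,0x56,0x1f,0x6c,0x0f}
#3 dst[0x08+3] := {0x22,0x56,0x1f}
query mem[0x0a]=0x1f, mem[0x23]=0x22, mem[0x24]=0x56

MEM[0x0a,0x23,0x24] = 1f 22 56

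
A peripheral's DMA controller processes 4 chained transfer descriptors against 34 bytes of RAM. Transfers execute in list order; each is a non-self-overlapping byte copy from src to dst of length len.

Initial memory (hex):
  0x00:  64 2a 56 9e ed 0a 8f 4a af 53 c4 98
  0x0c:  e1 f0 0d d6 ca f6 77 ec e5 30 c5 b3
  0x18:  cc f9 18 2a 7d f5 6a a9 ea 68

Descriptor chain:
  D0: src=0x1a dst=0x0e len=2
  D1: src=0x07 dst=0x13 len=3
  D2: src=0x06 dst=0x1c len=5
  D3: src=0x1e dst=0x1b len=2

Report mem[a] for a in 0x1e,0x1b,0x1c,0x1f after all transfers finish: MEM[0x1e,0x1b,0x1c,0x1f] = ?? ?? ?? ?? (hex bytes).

#0 dst[0x0e+2] := {0x18,0x2a}
#1 dst[0x13+3] := {0x4a,0xaf,0x53}
#2 dst[0x1c+5] := {0x8f,0x4a,0xaf,0x53,0xc4}
#3 dst[0x1b+2] := {0xaf,0x53}
query mem[0x1e]=0xaf, mem[0x1b]=0xaf, mem[0x1c]=0x53, mem[0x1f]=0x53

MEM[0x1e,0x1b,0x1c,0x1f] = af af 53 53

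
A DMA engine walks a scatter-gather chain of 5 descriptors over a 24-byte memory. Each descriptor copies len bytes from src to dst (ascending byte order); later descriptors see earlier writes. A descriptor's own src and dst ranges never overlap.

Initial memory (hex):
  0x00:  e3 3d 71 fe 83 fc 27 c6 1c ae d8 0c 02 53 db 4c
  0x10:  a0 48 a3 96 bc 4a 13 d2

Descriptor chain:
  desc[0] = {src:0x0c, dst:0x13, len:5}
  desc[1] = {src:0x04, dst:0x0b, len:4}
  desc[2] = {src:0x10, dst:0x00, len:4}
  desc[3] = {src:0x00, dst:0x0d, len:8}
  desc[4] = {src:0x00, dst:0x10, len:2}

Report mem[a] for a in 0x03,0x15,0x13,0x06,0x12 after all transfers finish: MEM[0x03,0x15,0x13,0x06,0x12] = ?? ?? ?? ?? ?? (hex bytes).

  after D0: wrote 5B at 0x13 = 0253db4ca0
  after D1: wrote 4B at 0x0b = 83fc27c6
  after D2: wrote 4B at 0x00 = a048a302
  after D3: wrote 8B at 0x0d = a048a30283fc27c6
  after D4: wrote 2B at 0x10 = a048
query mem[0x03]=0x02, mem[0x15]=0xdb, mem[0x13]=0x27, mem[0x06]=0x27, mem[0x12]=0xfc

MEM[0x03,0x15,0x13,0x06,0x12] = 02 db 27 27 fc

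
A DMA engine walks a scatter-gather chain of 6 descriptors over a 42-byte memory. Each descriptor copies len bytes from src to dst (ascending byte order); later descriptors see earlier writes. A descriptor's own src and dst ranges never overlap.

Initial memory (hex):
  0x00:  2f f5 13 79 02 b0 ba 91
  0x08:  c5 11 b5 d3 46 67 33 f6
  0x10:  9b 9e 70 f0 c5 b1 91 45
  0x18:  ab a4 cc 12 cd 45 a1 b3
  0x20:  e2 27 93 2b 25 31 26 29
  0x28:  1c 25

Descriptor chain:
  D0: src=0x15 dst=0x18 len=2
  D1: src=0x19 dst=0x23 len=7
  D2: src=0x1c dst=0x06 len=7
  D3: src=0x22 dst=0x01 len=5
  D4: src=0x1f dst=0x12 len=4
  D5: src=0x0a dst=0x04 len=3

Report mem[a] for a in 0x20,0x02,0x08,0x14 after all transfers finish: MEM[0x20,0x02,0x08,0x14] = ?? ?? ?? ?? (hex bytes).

D0: mem[0x18..0x19] <- [b1 91]
D1: mem[0x23..0x29] <- [91 cc 12 cd 45 a1 b3]
D2: mem[0x06..0x0c] <- [cd 45 a1 b3 e2 27 93]
D3: mem[0x01..0x05] <- [93 91 cc 12 cd]
D4: mem[0x12..0x15] <- [b3 e2 27 93]
D5: mem[0x04..0x06] <- [e2 27 93]
query mem[0x20]=0xe2, mem[0x02]=0x91, mem[0x08]=0xa1, mem[0x14]=0x27

MEM[0x20,0x02,0x08,0x14] = e2 91 a1 27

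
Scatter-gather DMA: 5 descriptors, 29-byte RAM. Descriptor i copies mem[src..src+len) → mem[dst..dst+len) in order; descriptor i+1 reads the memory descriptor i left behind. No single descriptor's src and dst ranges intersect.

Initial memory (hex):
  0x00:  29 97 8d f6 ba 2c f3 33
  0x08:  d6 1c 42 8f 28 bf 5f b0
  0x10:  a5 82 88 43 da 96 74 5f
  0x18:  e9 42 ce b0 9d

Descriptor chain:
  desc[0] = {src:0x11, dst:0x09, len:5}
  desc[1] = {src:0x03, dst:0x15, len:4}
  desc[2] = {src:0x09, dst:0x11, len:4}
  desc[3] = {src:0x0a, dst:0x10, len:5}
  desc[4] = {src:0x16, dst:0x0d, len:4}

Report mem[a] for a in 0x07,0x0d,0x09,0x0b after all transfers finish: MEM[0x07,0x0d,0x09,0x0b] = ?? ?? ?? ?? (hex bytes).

MEM[0x07,0x0d,0x09,0x0b] = 33 ba 82 43

#0 dst[0x09+5] := {0x82,0x88,0x43,0xda,0x96}
#1 dst[0x15+4] := {0xf6,0xba,0x2c,0xf3}
#2 dst[0x11+4] := {0x82,0x88,0x43,0xda}
#3 dst[0x10+5] := {0x88,0x43,0xda,0x96,0x5f}
#4 dst[0x0d+4] := {0xba,0x2c,0xf3,0x42}
query mem[0x07]=0x33, mem[0x0d]=0xba, mem[0x09]=0x82, mem[0x0b]=0x43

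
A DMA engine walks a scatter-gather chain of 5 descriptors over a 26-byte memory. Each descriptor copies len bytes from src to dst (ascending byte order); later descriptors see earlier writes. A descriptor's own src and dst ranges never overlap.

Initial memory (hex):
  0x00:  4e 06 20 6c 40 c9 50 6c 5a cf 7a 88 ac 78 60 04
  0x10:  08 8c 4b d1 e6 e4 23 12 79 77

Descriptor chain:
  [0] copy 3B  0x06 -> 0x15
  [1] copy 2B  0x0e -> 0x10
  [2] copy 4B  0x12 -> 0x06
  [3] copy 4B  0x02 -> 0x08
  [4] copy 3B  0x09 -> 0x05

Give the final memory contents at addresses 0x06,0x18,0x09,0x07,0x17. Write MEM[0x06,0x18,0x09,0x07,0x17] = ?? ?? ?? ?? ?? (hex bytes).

#0 dst[0x15+3] := {0x50,0x6c,0x5a}
#1 dst[0x10+2] := {0x60,0x04}
#2 dst[0x06+4] := {0x4b,0xd1,0xe6,0x50}
#3 dst[0x08+4] := {0x20,0x6c,0x40,0xc9}
#4 dst[0x05+3] := {0x6c,0x40,0xc9}
query mem[0x06]=0x40, mem[0x18]=0x79, mem[0x09]=0x6c, mem[0x07]=0xc9, mem[0x17]=0x5a

MEM[0x06,0x18,0x09,0x07,0x17] = 40 79 6c c9 5a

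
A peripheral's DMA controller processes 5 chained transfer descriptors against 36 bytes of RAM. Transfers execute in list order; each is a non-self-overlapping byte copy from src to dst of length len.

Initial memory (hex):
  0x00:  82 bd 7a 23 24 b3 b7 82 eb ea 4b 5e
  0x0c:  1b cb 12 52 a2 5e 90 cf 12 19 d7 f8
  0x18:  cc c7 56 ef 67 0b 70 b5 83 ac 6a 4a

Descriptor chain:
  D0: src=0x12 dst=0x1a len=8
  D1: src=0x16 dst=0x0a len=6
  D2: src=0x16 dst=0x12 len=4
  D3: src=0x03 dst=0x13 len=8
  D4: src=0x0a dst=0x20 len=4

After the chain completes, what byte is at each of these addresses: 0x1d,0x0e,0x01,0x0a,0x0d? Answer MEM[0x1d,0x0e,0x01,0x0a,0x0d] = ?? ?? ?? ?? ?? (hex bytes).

MEM[0x1d,0x0e,0x01,0x0a,0x0d] = 19 90 bd d7 c7

#0 dst[0x1a+8] := {0x90,0xcf,0x12,0x19,0xd7,0xf8,0xcc,0xc7}
#1 dst[0x0a+6] := {0xd7,0xf8,0xcc,0xc7,0x90,0xcf}
#2 dst[0x12+4] := {0xd7,0xf8,0xcc,0xc7}
#3 dst[0x13+8] := {0x23,0x24,0xb3,0xb7,0x82,0xeb,0xea,0xd7}
#4 dst[0x20+4] := {0xd7,0xf8,0xcc,0xc7}
query mem[0x1d]=0x19, mem[0x0e]=0x90, mem[0x01]=0xbd, mem[0x0a]=0xd7, mem[0x0d]=0xc7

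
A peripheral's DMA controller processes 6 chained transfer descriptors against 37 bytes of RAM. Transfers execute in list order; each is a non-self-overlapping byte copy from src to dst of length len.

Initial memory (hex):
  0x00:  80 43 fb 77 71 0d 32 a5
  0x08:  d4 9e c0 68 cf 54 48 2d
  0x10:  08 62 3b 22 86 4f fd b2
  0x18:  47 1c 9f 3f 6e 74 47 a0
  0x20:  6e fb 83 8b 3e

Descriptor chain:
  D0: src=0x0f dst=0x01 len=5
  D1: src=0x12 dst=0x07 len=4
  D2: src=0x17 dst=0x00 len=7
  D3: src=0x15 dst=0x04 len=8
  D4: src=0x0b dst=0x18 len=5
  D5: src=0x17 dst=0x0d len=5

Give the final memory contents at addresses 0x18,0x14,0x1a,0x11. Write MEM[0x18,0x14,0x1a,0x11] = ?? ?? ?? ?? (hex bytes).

MEM[0x18,0x14,0x1a,0x11] = 6e 86 54 48

[0] 0x0f->0x01 len=5 : 2d 08 62 3b 22
[1] 0x12->0x07 len=4 : 3b 22 86 4f
[2] 0x17->0x00 len=7 : b2 47 1c 9f 3f 6e 74
[3] 0x15->0x04 len=8 : 4f fd b2 47 1c 9f 3f 6e
[4] 0x0b->0x18 len=5 : 6e cf 54 48 2d
[5] 0x17->0x0d len=5 : b2 6e cf 54 48
query mem[0x18]=0x6e, mem[0x14]=0x86, mem[0x1a]=0x54, mem[0x11]=0x48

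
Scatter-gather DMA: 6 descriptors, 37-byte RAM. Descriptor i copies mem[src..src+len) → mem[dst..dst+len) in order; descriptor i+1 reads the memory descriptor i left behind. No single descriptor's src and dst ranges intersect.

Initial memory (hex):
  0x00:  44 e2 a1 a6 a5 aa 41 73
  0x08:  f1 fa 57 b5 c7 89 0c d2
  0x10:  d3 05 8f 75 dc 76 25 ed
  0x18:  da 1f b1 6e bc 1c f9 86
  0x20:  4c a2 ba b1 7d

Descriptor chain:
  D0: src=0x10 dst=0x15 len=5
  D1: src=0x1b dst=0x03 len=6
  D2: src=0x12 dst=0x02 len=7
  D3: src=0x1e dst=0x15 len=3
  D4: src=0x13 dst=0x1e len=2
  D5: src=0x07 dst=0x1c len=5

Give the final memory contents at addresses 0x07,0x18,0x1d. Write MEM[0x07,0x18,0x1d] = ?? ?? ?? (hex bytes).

MEM[0x07,0x18,0x1d] = 8f 75 75

D0: mem[0x15..0x19] <- [d3 05 8f 75 dc]
D1: mem[0x03..0x08] <- [6e bc 1c f9 86 4c]
D2: mem[0x02..0x08] <- [8f 75 dc d3 05 8f 75]
D3: mem[0x15..0x17] <- [f9 86 4c]
D4: mem[0x1e..0x1f] <- [75 dc]
D5: mem[0x1c..0x20] <- [8f 75 fa 57 b5]
query mem[0x07]=0x8f, mem[0x18]=0x75, mem[0x1d]=0x75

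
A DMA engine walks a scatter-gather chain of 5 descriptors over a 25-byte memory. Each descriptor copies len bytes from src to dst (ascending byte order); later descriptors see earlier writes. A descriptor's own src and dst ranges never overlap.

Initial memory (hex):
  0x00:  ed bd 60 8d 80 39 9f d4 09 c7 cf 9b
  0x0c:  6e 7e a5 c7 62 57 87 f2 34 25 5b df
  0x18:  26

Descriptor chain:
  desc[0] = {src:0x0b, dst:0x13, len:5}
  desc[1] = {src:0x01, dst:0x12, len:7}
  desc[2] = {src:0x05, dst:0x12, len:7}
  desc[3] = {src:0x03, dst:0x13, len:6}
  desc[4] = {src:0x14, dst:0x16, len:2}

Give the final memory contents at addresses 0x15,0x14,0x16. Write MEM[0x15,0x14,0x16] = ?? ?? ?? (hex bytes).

MEM[0x15,0x14,0x16] = 39 80 80

#0 dst[0x13+5] := {0x9b,0x6e,0x7e,0xa5,0xc7}
#1 dst[0x12+7] := {0xbd,0x60,0x8d,0x80,0x39,0x9f,0xd4}
#2 dst[0x12+7] := {0x39,0x9f,0xd4,0x09,0xc7,0xcf,0x9b}
#3 dst[0x13+6] := {0x8d,0x80,0x39,0x9f,0xd4,0x09}
#4 dst[0x16+2] := {0x80,0x39}
query mem[0x15]=0x39, mem[0x14]=0x80, mem[0x16]=0x80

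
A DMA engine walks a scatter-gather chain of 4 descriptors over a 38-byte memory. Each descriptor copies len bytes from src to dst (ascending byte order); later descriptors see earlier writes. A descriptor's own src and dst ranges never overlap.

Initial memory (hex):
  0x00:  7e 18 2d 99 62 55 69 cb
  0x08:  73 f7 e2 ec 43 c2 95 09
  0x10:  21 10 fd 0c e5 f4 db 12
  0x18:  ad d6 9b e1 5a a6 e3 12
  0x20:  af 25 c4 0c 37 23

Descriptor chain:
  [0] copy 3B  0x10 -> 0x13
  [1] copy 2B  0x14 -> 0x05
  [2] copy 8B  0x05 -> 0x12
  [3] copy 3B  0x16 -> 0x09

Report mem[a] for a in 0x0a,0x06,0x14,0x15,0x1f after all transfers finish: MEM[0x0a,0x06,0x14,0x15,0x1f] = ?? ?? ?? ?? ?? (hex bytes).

MEM[0x0a,0x06,0x14,0x15,0x1f] = e2 fd cb 73 12

#0 dst[0x13+3] := {0x21,0x10,0xfd}
#1 dst[0x05+2] := {0x10,0xfd}
#2 dst[0x12+8] := {0x10,0xfd,0xcb,0x73,0xf7,0xe2,0xec,0x43}
#3 dst[0x09+3] := {0xf7,0xe2,0xec}
query mem[0x0a]=0xe2, mem[0x06]=0xfd, mem[0x14]=0xcb, mem[0x15]=0x73, mem[0x1f]=0x12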